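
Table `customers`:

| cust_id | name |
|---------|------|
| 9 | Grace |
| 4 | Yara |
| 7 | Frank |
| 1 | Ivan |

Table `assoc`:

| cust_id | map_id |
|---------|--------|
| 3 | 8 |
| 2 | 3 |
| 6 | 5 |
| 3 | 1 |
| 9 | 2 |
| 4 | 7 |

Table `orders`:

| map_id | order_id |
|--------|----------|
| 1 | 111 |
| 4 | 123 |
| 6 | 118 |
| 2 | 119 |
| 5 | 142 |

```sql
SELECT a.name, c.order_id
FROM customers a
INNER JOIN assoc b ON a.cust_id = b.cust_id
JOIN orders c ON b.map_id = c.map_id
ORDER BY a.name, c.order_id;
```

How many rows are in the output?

Joins associate left-to-right: customers INNER JOIN assoc on cust_id gives 2 intermediate row(s).
Then INNER JOIN `orders c` on map_id: keep only rows whose b.map_id appears in c.
Result: 1 row(s).

1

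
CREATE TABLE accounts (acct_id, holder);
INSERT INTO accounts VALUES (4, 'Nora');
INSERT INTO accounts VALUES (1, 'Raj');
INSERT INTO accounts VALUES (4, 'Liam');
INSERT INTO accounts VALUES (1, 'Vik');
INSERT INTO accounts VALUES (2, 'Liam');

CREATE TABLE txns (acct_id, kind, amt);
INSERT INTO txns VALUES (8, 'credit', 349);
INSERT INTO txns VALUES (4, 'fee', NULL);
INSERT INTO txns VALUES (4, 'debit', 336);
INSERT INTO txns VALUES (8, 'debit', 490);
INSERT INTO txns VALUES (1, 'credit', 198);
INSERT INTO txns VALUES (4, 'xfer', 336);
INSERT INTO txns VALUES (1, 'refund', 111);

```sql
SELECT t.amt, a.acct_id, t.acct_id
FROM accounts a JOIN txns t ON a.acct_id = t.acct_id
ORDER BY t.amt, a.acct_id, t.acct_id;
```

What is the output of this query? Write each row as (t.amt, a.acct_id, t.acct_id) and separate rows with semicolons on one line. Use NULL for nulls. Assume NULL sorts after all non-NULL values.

INNER JOIN keeps only pairs where the ON condition holds.
Matching on a.acct_id = t.acct_id.
- a (acct_id=4) pairs with 3 row(s) of t.
- a (acct_id=1) pairs with 2 row(s) of t.
- a (acct_id=4) pairs with 3 row(s) of t.
- a (acct_id=1) pairs with 2 row(s) of t.
- a (acct_id=2) has no partner → excluded.
After projecting and ordering:
t.amt | a.acct_id | t.acct_id
111 | 1 | 1
111 | 1 | 1
198 | 1 | 1
198 | 1 | 1
336 | 4 | 4
336 | 4 | 4
336 | 4 | 4
336 | 4 | 4
NULL | 4 | 4
NULL | 4 | 4

(111, 1, 1); (111, 1, 1); (198, 1, 1); (198, 1, 1); (336, 4, 4); (336, 4, 4); (336, 4, 4); (336, 4, 4); (NULL, 4, 4); (NULL, 4, 4)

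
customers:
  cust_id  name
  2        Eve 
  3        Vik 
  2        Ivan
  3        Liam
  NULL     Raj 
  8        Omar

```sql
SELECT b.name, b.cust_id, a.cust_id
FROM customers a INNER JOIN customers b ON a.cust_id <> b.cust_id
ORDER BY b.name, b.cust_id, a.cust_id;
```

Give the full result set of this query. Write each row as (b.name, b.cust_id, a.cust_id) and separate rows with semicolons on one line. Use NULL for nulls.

(Eve, 2, 3); (Eve, 2, 3); (Eve, 2, 8); (Ivan, 2, 3); (Ivan, 2, 3); (Ivan, 2, 8); (Liam, 3, 2); (Liam, 3, 2); (Liam, 3, 8); (Omar, 8, 2); (Omar, 8, 2); (Omar, 8, 3); (Omar, 8, 3); (Vik, 3, 2); (Vik, 3, 2); (Vik, 3, 8)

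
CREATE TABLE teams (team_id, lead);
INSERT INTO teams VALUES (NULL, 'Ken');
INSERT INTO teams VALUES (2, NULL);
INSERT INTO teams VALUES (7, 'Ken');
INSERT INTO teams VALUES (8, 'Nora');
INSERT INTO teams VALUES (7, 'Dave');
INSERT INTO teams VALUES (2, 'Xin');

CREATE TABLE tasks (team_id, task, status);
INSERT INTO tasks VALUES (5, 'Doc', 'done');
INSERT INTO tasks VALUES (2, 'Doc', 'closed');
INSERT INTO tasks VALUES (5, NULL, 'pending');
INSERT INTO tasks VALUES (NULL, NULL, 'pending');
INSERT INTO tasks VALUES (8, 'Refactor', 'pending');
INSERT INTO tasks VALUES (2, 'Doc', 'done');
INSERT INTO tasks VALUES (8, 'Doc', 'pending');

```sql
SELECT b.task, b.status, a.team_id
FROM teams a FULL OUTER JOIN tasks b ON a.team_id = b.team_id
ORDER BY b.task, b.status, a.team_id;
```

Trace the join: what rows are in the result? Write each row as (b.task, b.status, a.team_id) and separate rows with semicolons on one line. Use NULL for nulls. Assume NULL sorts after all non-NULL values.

FULL OUTER JOIN keeps every row from both sides; unmatched rows get NULL for the other side's columns.
Matching on a.team_id = b.team_id. A NULL in a compared column never satisfies the condition.
- a (team_id=NULL) has no partner → padded with NULL.
- a (team_id=2) pairs with 2 row(s) of b.
- a (team_id=7) has no partner → padded with NULL.
- a (team_id=8) pairs with 2 row(s) of b.
- a (team_id=7) has no partner → padded with NULL.
- a (team_id=2) pairs with 2 row(s) of b.
- 3 row(s) from b found no a partner → padded with NULL.

(Doc, closed, 2); (Doc, closed, 2); (Doc, done, 2); (Doc, done, 2); (Doc, done, NULL); (Doc, pending, 8); (Refactor, pending, 8); (NULL, pending, NULL); (NULL, pending, NULL); (NULL, NULL, 7); (NULL, NULL, 7); (NULL, NULL, NULL)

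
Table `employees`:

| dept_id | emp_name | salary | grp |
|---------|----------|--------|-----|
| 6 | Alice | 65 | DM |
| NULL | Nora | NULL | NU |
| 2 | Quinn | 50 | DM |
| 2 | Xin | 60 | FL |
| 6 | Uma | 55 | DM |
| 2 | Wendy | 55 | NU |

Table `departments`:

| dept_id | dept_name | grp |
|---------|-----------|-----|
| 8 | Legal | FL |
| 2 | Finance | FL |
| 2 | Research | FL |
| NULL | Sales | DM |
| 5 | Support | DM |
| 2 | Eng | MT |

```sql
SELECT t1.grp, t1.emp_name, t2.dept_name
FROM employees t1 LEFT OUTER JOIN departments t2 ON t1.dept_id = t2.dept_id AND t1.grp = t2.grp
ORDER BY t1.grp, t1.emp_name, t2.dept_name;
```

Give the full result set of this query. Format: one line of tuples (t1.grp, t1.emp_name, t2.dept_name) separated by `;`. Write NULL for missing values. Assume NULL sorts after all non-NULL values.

LEFT JOIN keeps every row from `employees`; unmatched rows get NULL for `departments`'s columns.
Matching on t1.dept_id = t2.dept_id AND t1.grp = t2.grp. A NULL in a compared column never satisfies the condition.
- t1[0] dept_id=6, grp=DM → no match; kept with NULLs on the t2 side.
- t1[1] dept_id=NULL, grp=NU → no match; kept with NULLs on the t2 side.
- t1[2] dept_id=2, grp=DM → no match; kept with NULLs on the t2 side.
- t1[3] dept_id=2, grp=FL → 2 match(es) in t2 → 2 row(s).
- t1[4] dept_id=6, grp=DM → no match; kept with NULLs on the t2 side.
- t1[5] dept_id=2, grp=NU → no match; kept with NULLs on the t2 side.
After projecting and ordering:
t1.grp | t1.emp_name | t2.dept_name
DM | Alice | NULL
DM | Quinn | NULL
DM | Uma | NULL
FL | Xin | Finance
FL | Xin | Research
NU | Nora | NULL
NU | Wendy | NULL

(DM, Alice, NULL); (DM, Quinn, NULL); (DM, Uma, NULL); (FL, Xin, Finance); (FL, Xin, Research); (NU, Nora, NULL); (NU, Wendy, NULL)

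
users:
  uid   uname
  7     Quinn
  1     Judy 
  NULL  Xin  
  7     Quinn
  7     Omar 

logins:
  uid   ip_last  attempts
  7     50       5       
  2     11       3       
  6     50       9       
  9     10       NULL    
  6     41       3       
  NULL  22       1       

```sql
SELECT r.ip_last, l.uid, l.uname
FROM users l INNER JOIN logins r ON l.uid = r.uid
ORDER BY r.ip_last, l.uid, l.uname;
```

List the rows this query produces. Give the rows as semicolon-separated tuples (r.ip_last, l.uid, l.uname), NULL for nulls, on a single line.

(50, 7, Omar); (50, 7, Quinn); (50, 7, Quinn)

INNER JOIN keeps only pairs where the ON condition holds.
Matching on l.uid = r.uid. A NULL in a compared column never satisfies the condition.
Matched pairs: 3.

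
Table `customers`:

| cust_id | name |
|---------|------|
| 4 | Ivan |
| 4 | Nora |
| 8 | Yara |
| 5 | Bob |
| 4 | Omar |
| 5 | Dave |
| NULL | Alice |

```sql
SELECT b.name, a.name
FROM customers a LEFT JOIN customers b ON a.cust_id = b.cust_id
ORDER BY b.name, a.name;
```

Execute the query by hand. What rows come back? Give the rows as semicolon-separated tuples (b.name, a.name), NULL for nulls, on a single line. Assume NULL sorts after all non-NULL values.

LEFT JOIN keeps every row from `customers a`; unmatched rows get NULL for `customers b`'s columns.
Matching on a.cust_id = b.cust_id. A NULL in a compared column never satisfies the condition.
- a (cust_id=4) pairs with 3 row(s) of b.
- a (cust_id=4) pairs with 3 row(s) of b.
- a (cust_id=8) pairs with 1 row(s) of b.
- a (cust_id=5) pairs with 2 row(s) of b.
- a (cust_id=4) pairs with 3 row(s) of b.
- a (cust_id=5) pairs with 2 row(s) of b.
- a (cust_id=NULL) has no partner → padded with NULL.

(Bob, Bob); (Bob, Dave); (Dave, Bob); (Dave, Dave); (Ivan, Ivan); (Ivan, Nora); (Ivan, Omar); (Nora, Ivan); (Nora, Nora); (Nora, Omar); (Omar, Ivan); (Omar, Nora); (Omar, Omar); (Yara, Yara); (NULL, Alice)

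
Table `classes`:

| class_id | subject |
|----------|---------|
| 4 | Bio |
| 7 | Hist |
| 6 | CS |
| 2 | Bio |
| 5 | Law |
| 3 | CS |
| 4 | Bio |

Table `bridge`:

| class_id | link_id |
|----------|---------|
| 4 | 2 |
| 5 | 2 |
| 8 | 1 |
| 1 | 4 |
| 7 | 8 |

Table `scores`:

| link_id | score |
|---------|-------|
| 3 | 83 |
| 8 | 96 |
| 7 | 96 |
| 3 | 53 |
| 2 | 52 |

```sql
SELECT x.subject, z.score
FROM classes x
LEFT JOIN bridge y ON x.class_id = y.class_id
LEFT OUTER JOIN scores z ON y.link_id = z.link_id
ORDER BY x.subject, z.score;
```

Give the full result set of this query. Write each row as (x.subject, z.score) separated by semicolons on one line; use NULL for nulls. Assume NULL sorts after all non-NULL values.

Step 1 — x LEFT JOIN y on class_id → 7 row(s).
Then LEFT JOIN `scores z` on link_id: each of those 7 rows is kept; rows whose y.link_id has no match in z get NULL for z's columns.

(Bio, 52); (Bio, 52); (Bio, NULL); (CS, NULL); (CS, NULL); (Hist, 96); (Law, 52)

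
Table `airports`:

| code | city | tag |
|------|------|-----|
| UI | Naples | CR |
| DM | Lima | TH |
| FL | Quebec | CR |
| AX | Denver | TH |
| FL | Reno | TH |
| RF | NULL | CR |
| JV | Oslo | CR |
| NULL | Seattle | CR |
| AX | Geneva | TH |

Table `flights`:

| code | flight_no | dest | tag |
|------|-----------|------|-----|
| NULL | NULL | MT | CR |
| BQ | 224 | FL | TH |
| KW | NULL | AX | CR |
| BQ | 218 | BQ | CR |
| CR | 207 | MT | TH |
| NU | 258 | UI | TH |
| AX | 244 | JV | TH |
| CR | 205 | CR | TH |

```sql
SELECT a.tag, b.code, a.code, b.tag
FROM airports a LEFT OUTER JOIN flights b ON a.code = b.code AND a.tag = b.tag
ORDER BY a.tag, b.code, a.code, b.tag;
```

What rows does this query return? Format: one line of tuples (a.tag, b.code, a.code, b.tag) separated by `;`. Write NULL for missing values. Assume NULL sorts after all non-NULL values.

LEFT JOIN keeps every row from `airports`; unmatched rows get NULL for `flights`'s columns.
Matching on a.code = b.code AND a.tag = b.tag. A NULL in a compared column never satisfies the condition.
Matched pairs: 2; unmatched a rows kept: 7.

(CR, NULL, FL, NULL); (CR, NULL, JV, NULL); (CR, NULL, RF, NULL); (CR, NULL, UI, NULL); (CR, NULL, NULL, NULL); (TH, AX, AX, TH); (TH, AX, AX, TH); (TH, NULL, DM, NULL); (TH, NULL, FL, NULL)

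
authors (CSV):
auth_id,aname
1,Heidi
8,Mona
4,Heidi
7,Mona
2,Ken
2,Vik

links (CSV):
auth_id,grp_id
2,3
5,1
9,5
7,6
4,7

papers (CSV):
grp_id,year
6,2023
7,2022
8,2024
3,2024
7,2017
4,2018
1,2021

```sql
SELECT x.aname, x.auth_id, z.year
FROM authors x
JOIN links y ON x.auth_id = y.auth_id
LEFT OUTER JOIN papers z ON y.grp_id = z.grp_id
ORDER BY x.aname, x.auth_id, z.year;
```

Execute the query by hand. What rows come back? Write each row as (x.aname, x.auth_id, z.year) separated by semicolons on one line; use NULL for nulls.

Step 1 — x INNER JOIN y on auth_id → 4 row(s).
Then LEFT JOIN `papers z` on grp_id: each of those 4 rows is kept; rows whose y.grp_id has no match in z get NULL for z's columns.

(Heidi, 4, 2017); (Heidi, 4, 2022); (Ken, 2, 2024); (Mona, 7, 2023); (Vik, 2, 2024)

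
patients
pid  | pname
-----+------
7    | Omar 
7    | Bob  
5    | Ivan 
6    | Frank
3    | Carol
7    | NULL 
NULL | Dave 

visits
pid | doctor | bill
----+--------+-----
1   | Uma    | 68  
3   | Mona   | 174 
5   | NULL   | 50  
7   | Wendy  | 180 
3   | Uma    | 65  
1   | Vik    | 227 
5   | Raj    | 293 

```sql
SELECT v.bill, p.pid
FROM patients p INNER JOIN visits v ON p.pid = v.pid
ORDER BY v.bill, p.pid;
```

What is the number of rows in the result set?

7

INNER JOIN keeps only pairs where the ON condition holds.
Matching on p.pid = v.pid. A NULL in a compared column never satisfies the condition.
Matched pairs: 7.
Total: 7 rows.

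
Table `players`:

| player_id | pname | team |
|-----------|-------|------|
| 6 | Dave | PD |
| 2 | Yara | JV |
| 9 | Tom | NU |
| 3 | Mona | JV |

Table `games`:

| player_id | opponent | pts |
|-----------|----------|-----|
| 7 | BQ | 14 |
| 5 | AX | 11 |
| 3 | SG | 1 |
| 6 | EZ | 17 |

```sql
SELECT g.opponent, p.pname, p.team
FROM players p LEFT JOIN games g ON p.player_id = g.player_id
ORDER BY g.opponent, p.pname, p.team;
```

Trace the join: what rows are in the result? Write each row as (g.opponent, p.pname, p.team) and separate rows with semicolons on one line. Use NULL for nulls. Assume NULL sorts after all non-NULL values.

LEFT JOIN keeps every row from `players`; unmatched rows get NULL for `games`'s columns.
Matching on p.player_id = g.player_id.
- player_id=6: 1 matching g row(s), so 1 row(s) emitted.
- player_id=2: no g row matches, row kept with g columns NULL.
- player_id=9: no g row matches, row kept with g columns NULL.
- player_id=3: 1 matching g row(s), so 1 row(s) emitted.
After projecting and ordering:
g.opponent | p.pname | p.team
EZ | Dave | PD
SG | Mona | JV
NULL | Tom | NU
NULL | Yara | JV

(EZ, Dave, PD); (SG, Mona, JV); (NULL, Tom, NU); (NULL, Yara, JV)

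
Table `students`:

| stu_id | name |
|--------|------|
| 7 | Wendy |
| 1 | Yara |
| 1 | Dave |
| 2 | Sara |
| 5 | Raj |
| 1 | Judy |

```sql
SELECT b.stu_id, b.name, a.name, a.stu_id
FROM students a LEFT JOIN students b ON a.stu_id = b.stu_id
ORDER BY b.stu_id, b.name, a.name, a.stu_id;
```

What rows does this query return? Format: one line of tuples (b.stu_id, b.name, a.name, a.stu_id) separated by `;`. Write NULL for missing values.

LEFT JOIN keeps every row from `students a`; unmatched rows get NULL for `students b`'s columns.
Matching on a.stu_id = b.stu_id.
- stu_id=7: 1 matching b row(s), so 1 row(s) emitted.
- stu_id=1: 3 matching b row(s), so 3 row(s) emitted.
- stu_id=1: 3 matching b row(s), so 3 row(s) emitted.
- stu_id=2: 1 matching b row(s), so 1 row(s) emitted.
- stu_id=5: 1 matching b row(s), so 1 row(s) emitted.
- stu_id=1: 3 matching b row(s), so 3 row(s) emitted.

(1, Dave, Dave, 1); (1, Dave, Judy, 1); (1, Dave, Yara, 1); (1, Judy, Dave, 1); (1, Judy, Judy, 1); (1, Judy, Yara, 1); (1, Yara, Dave, 1); (1, Yara, Judy, 1); (1, Yara, Yara, 1); (2, Sara, Sara, 2); (5, Raj, Raj, 5); (7, Wendy, Wendy, 7)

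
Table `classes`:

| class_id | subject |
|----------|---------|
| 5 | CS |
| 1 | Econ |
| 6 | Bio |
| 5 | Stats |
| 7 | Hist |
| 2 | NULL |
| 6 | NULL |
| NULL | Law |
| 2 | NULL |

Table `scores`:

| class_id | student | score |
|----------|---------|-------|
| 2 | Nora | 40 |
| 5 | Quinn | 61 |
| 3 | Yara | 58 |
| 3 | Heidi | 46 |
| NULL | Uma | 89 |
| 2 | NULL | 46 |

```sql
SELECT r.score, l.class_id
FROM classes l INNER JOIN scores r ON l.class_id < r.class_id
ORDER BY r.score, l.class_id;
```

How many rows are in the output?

INNER JOIN keeps only pairs where the ON condition holds.
Matching on l.class_id < r.class_id. A NULL in a compared column never satisfies the condition.
- l row (class_id=5): no match → dropped.
- l row (class_id=1): matches 5 r row(s) → 5 output row(s).
- l row (class_id=6): no match → dropped.
- l row (class_id=5): no match → dropped.
- l row (class_id=7): no match → dropped.
- l row (class_id=2): matches 3 r row(s) → 3 output row(s).
- l row (class_id=6): no match → dropped.
- l row (class_id=NULL): no match → dropped.
- l row (class_id=2): matches 3 r row(s) → 3 output row(s).
Total: 11 rows.

11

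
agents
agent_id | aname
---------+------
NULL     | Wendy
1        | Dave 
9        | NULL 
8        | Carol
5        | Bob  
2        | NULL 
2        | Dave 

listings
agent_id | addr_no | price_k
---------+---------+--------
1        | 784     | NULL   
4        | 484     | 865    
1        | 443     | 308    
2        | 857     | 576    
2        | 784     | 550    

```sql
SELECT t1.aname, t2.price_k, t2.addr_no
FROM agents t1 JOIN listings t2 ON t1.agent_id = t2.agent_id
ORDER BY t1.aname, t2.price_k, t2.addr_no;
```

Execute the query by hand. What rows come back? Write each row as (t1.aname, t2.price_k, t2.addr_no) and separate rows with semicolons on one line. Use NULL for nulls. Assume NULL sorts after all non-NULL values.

(Dave, 308, 443); (Dave, 550, 784); (Dave, 576, 857); (Dave, NULL, 784); (NULL, 550, 784); (NULL, 576, 857)

INNER JOIN keeps only pairs where the ON condition holds.
Matching on t1.agent_id = t2.agent_id. A NULL in a compared column never satisfies the condition.
Matched pairs: 6.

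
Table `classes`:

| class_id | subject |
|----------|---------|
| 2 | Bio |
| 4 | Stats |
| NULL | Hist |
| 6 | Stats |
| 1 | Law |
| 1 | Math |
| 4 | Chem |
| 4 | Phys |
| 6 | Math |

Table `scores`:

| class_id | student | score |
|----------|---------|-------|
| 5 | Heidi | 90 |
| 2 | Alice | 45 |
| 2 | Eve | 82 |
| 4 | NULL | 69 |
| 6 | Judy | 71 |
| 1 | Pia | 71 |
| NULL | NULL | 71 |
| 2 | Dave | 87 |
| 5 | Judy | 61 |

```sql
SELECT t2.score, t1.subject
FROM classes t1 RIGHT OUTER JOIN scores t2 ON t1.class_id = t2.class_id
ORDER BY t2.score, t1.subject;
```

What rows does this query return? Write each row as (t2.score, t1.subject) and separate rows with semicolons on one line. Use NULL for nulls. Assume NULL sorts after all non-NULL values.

RIGHT JOIN keeps every row from `scores`; unmatched rows get NULL for `classes`'s columns.
Matching on t1.class_id = t2.class_id. A NULL in a compared column never satisfies the condition.
- t1[0] class_id=2 → 3 match(es) in t2 → 3 row(s).
- t1[1] class_id=4 → 1 match(es) in t2 → 1 row(s).
- t1[2] class_id=NULL → no match.
- t1[3] class_id=6 → 1 match(es) in t2 → 1 row(s).
- t1[4] class_id=1 → 1 match(es) in t2 → 1 row(s).
- t1[5] class_id=1 → 1 match(es) in t2 → 1 row(s).
- t1[6] class_id=4 → 1 match(es) in t2 → 1 row(s).
- t1[7] class_id=4 → 1 match(es) in t2 → 1 row(s).
- t1[8] class_id=6 → 1 match(es) in t2 → 1 row(s).
- 3 t2 row(s) had no t1 match → kept, t1 columns NULL.

(45, Bio); (61, NULL); (69, Chem); (69, Phys); (69, Stats); (71, Law); (71, Math); (71, Math); (71, Stats); (71, NULL); (82, Bio); (87, Bio); (90, NULL)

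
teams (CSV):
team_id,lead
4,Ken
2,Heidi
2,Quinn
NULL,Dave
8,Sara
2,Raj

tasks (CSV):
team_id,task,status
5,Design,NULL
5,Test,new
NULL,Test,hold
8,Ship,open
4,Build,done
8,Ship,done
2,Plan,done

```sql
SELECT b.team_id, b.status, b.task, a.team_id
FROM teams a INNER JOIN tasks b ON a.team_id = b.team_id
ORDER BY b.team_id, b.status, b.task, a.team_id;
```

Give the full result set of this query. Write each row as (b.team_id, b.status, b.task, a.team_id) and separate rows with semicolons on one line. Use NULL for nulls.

(2, done, Plan, 2); (2, done, Plan, 2); (2, done, Plan, 2); (4, done, Build, 4); (8, done, Ship, 8); (8, open, Ship, 8)

INNER JOIN keeps only pairs where the ON condition holds.
Matching on a.team_id = b.team_id. A NULL in a compared column never satisfies the condition.
- a row (team_id=4): matches 1 b row(s) → 1 output row(s).
- a row (team_id=2): matches 1 b row(s) → 1 output row(s).
- a row (team_id=2): matches 1 b row(s) → 1 output row(s).
- a row (team_id=NULL): no match → dropped.
- a row (team_id=8): matches 2 b row(s) → 2 output row(s).
- a row (team_id=2): matches 1 b row(s) → 1 output row(s).
After projecting and ordering:
b.team_id | b.status | b.task | a.team_id
2 | done | Plan | 2
2 | done | Plan | 2
2 | done | Plan | 2
4 | done | Build | 4
8 | done | Ship | 8
8 | open | Ship | 8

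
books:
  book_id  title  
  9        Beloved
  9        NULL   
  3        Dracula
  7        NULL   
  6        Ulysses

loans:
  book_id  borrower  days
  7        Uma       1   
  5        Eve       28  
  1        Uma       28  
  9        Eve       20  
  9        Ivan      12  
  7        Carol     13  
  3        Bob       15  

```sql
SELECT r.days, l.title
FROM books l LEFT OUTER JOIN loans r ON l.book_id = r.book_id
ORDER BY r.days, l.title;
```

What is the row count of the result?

8

LEFT JOIN keeps every row from `books`; unmatched rows get NULL for `loans`'s columns.
Matching on l.book_id = r.book_id.
- l row (book_id=9): matches 2 r row(s) → 2 output row(s).
- l row (book_id=9): matches 2 r row(s) → 2 output row(s).
- l row (book_id=3): matches 1 r row(s) → 1 output row(s).
- l row (book_id=7): matches 2 r row(s) → 2 output row(s).
- l row (book_id=6): no match → kept, r columns NULL.
Total: 7 matched + 1 padded = 8 rows.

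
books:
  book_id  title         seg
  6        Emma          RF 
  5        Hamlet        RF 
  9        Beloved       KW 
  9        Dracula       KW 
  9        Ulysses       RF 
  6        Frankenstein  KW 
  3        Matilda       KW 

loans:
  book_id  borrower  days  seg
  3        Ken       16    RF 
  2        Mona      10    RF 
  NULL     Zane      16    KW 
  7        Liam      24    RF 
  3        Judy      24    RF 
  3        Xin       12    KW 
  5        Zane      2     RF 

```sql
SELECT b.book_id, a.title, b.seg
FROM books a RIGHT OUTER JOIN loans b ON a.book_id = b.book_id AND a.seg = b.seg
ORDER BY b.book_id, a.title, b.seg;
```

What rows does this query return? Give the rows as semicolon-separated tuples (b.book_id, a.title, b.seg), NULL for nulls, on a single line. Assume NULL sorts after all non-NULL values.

RIGHT JOIN keeps every row from `loans`; unmatched rows get NULL for `books`'s columns.
Matching on a.book_id = b.book_id AND a.seg = b.seg. A NULL in a compared column never satisfies the condition.
- book_id=6, seg=RF: no matching b row.
- book_id=5, seg=RF: 1 matching b row(s), so 1 row(s) emitted.
- book_id=9, seg=KW: no matching b row.
- book_id=9, seg=KW: no matching b row.
- book_id=9, seg=RF: no matching b row.
- book_id=6, seg=KW: no matching b row.
- book_id=3, seg=KW: 1 matching b row(s), so 1 row(s) emitted.
- plus 5 unmatched b row(s), each kept with NULL a columns.
After projecting and ordering:
b.book_id | a.title | b.seg
2 | NULL | RF
3 | Matilda | KW
3 | NULL | RF
3 | NULL | RF
5 | Hamlet | RF
7 | NULL | RF
NULL | NULL | KW

(2, NULL, RF); (3, Matilda, KW); (3, NULL, RF); (3, NULL, RF); (5, Hamlet, RF); (7, NULL, RF); (NULL, NULL, KW)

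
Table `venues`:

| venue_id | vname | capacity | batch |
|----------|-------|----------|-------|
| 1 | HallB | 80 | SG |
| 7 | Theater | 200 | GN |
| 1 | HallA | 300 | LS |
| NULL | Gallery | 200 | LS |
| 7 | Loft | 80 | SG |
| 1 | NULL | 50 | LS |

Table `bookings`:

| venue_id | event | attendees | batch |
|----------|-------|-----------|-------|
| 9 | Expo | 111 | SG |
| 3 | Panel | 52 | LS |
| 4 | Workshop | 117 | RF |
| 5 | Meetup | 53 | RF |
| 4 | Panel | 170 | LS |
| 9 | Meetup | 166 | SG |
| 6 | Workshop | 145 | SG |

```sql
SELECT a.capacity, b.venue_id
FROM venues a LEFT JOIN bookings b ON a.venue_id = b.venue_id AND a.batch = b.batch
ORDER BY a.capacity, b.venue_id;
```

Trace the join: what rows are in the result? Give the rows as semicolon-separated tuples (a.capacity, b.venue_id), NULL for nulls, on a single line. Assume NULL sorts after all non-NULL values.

LEFT JOIN keeps every row from `venues`; unmatched rows get NULL for `bookings`'s columns.
Matching on a.venue_id = b.venue_id AND a.batch = b.batch. A NULL in a compared column never satisfies the condition.
- venue_id=1, batch=SG: no b row matches, row kept with b columns NULL.
- venue_id=7, batch=GN: no b row matches, row kept with b columns NULL.
- venue_id=1, batch=LS: no b row matches, row kept with b columns NULL.
- venue_id=NULL, batch=LS: no b row matches, row kept with b columns NULL.
- venue_id=7, batch=SG: no b row matches, row kept with b columns NULL.
- venue_id=1, batch=LS: no b row matches, row kept with b columns NULL.
After projecting and ordering:
a.capacity | b.venue_id
50 | NULL
80 | NULL
80 | NULL
200 | NULL
200 | NULL
300 | NULL

(50, NULL); (80, NULL); (80, NULL); (200, NULL); (200, NULL); (300, NULL)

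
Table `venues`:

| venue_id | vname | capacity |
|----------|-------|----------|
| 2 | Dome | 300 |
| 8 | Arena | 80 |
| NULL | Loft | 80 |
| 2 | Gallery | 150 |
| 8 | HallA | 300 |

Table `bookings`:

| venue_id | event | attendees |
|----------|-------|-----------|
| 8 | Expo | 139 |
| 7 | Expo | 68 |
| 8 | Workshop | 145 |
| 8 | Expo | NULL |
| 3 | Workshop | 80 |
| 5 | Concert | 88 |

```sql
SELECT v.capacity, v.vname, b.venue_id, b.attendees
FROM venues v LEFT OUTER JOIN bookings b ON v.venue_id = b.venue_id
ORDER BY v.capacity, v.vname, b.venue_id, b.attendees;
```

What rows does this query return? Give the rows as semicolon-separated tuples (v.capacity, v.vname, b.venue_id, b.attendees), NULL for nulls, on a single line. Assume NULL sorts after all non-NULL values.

(80, Arena, 8, 139); (80, Arena, 8, 145); (80, Arena, 8, NULL); (80, Loft, NULL, NULL); (150, Gallery, NULL, NULL); (300, Dome, NULL, NULL); (300, HallA, 8, 139); (300, HallA, 8, 145); (300, HallA, 8, NULL)

LEFT JOIN keeps every row from `venues`; unmatched rows get NULL for `bookings`'s columns.
Matching on v.venue_id = b.venue_id. A NULL in a compared column never satisfies the condition.
Matched pairs: 6; unmatched v rows kept: 3.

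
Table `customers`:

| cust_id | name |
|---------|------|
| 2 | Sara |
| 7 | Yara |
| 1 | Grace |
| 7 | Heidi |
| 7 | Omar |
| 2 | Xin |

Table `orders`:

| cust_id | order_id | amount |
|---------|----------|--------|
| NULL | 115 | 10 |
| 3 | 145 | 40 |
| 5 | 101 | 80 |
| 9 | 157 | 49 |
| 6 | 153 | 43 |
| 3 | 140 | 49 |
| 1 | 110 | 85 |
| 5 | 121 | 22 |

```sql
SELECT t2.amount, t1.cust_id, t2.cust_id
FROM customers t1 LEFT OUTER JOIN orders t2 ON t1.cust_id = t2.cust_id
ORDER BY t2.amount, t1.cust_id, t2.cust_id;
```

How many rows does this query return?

LEFT JOIN keeps every row from `customers`; unmatched rows get NULL for `orders`'s columns.
Matching on t1.cust_id = t2.cust_id. A NULL in a compared column never satisfies the condition.
- t1 row (cust_id=2): no match → kept, t2 columns NULL.
- t1 row (cust_id=7): no match → kept, t2 columns NULL.
- t1 row (cust_id=1): matches 1 t2 row(s) → 1 output row(s).
- t1 row (cust_id=7): no match → kept, t2 columns NULL.
- t1 row (cust_id=7): no match → kept, t2 columns NULL.
- t1 row (cust_id=2): no match → kept, t2 columns NULL.
Total: 1 matched + 5 padded = 6 rows.

6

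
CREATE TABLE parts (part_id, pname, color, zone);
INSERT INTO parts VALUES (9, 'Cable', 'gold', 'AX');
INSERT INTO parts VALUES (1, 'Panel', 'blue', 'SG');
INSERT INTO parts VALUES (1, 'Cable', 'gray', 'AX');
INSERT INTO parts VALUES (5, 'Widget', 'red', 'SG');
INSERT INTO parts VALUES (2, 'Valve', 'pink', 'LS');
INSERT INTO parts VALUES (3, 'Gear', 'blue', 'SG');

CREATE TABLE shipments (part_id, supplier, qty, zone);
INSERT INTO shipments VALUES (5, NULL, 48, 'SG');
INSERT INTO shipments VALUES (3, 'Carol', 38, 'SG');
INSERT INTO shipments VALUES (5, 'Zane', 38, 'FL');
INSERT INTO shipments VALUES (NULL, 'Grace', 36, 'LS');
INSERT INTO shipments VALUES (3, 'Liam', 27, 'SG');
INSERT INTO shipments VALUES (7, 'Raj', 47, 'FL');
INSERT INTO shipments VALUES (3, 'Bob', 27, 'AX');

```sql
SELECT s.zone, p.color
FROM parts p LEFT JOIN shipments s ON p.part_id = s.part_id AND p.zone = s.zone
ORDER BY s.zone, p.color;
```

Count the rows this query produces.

LEFT JOIN keeps every row from `parts`; unmatched rows get NULL for `shipments`'s columns.
Matching on p.part_id = s.part_id AND p.zone = s.zone. A NULL in a compared column never satisfies the condition.
- p[0] part_id=9, zone=AX → no match; kept with NULLs on the s side.
- p[1] part_id=1, zone=SG → no match; kept with NULLs on the s side.
- p[2] part_id=1, zone=AX → no match; kept with NULLs on the s side.
- p[3] part_id=5, zone=SG → 1 match(es) in s → 1 row(s).
- p[4] part_id=2, zone=LS → no match; kept with NULLs on the s side.
- p[5] part_id=3, zone=SG → 2 match(es) in s → 2 row(s).
Total: 3 matched + 4 padded = 7 rows.

7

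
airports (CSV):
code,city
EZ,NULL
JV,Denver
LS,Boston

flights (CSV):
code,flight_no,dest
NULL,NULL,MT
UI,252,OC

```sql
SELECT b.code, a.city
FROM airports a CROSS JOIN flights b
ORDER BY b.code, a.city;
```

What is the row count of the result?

CROSS JOIN pairs every row of `airports` with every row of `flights`: 3 × 2 = 6 rows.

6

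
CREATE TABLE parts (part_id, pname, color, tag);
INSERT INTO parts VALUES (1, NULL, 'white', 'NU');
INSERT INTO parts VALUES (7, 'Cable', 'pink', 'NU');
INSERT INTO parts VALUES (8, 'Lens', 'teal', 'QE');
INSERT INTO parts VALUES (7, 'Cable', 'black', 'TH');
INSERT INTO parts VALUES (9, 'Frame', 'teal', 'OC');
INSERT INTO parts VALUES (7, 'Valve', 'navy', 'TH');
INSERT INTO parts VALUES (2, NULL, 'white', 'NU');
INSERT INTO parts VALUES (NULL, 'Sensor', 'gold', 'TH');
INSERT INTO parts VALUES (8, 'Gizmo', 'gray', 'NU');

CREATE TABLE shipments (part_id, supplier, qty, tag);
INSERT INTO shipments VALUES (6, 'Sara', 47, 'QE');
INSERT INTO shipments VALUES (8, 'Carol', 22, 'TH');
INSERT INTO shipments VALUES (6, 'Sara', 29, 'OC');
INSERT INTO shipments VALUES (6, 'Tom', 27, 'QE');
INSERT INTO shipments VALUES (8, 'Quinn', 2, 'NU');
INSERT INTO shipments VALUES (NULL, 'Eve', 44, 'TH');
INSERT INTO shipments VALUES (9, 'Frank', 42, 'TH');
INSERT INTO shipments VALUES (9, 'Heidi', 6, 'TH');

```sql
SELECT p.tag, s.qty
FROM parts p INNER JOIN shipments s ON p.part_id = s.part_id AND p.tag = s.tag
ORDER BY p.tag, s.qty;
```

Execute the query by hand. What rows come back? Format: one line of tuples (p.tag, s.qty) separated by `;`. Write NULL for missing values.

INNER JOIN keeps only pairs where the ON condition holds.
Matching on p.part_id = s.part_id AND p.tag = s.tag. A NULL in a compared column never satisfies the condition.
- p[0] part_id=1, tag=NU → no match; dropped.
- p[1] part_id=7, tag=NU → no match; dropped.
- p[2] part_id=8, tag=QE → no match; dropped.
- p[3] part_id=7, tag=TH → no match; dropped.
- p[4] part_id=9, tag=OC → no match; dropped.
- p[5] part_id=7, tag=TH → no match; dropped.
- p[6] part_id=2, tag=NU → no match; dropped.
- p[7] part_id=NULL, tag=TH → no match; dropped.
- p[8] part_id=8, tag=NU → 1 match(es) in s → 1 row(s).
After projecting and ordering:
p.tag | s.qty
NU | 2

(NU, 2)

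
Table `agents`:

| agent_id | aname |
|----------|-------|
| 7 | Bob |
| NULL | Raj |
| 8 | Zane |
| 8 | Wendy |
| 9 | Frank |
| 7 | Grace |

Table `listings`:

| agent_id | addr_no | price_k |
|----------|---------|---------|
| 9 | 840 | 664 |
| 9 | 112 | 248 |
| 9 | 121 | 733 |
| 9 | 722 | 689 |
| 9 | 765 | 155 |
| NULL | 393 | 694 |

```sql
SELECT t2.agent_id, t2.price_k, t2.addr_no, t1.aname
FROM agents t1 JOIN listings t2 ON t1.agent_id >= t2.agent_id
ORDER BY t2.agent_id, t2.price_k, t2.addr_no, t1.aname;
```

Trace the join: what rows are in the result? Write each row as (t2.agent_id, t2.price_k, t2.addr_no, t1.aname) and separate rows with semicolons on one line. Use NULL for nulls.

INNER JOIN keeps only pairs where the ON condition holds.
Matching on t1.agent_id >= t2.agent_id. A NULL in a compared column never satisfies the condition.
Matched pairs: 5.

(9, 155, 765, Frank); (9, 248, 112, Frank); (9, 664, 840, Frank); (9, 689, 722, Frank); (9, 733, 121, Frank)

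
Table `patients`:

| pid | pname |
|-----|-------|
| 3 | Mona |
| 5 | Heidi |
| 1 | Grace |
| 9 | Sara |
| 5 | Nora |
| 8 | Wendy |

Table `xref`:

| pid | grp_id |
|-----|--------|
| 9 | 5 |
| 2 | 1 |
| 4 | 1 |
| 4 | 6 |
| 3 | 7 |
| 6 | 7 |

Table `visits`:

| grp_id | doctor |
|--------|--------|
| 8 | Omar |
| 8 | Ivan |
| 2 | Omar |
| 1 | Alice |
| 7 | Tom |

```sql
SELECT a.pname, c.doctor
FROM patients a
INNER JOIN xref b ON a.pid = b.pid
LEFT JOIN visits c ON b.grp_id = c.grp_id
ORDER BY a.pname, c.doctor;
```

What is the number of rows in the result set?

2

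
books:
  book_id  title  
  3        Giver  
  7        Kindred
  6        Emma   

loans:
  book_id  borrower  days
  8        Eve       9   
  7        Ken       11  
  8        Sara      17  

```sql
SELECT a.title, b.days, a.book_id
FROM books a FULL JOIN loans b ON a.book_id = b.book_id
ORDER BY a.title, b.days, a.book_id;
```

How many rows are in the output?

FULL OUTER JOIN keeps every row from both sides; unmatched rows get NULL for the other side's columns.
Matching on a.book_id = b.book_id.
- book_id=3: no b row matches, row kept with b columns NULL.
- book_id=7: 1 matching b row(s), so 1 row(s) emitted.
- book_id=6: no b row matches, row kept with b columns NULL.
- plus 2 unmatched b row(s), each kept with NULL a columns.
Total: 1 matched + 4 padded = 5 rows.

5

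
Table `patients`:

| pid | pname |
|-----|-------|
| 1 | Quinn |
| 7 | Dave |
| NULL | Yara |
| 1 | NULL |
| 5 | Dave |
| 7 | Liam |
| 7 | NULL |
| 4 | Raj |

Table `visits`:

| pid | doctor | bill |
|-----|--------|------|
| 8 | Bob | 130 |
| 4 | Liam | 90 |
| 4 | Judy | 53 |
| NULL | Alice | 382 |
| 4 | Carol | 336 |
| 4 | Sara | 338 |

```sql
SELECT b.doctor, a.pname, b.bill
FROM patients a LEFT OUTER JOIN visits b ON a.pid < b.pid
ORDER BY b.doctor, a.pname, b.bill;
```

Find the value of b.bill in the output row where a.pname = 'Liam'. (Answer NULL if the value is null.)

130

LEFT JOIN keeps every row from `patients`; unmatched rows get NULL for `visits`'s columns.
Matching on a.pid < b.pid. A NULL in a compared column never satisfies the condition.
- a row (pid=1): matches 5 b row(s) → 5 output row(s).
- a row (pid=7): matches 1 b row(s) → 1 output row(s).
- a row (pid=NULL): no match → kept, b columns NULL.
- a row (pid=1): matches 5 b row(s) → 5 output row(s).
- a row (pid=5): matches 1 b row(s) → 1 output row(s).
- a row (pid=7): matches 1 b row(s) → 1 output row(s).
- a row (pid=7): matches 1 b row(s) → 1 output row(s).
- a row (pid=4): matches 1 b row(s) → 1 output row(s).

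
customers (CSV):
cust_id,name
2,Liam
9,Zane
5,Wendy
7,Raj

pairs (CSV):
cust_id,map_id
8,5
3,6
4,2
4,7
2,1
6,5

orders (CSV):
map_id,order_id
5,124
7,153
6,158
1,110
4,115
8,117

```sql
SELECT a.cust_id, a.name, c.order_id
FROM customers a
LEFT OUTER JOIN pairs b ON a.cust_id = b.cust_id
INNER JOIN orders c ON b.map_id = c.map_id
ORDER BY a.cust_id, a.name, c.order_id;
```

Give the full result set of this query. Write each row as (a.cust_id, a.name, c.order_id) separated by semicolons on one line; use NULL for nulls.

(2, Liam, 110)

Joins associate left-to-right: customers LEFT JOIN pairs on cust_id gives 4 intermediate row(s).
Then INNER JOIN `orders c` on map_id: keep only rows whose b.map_id appears in c.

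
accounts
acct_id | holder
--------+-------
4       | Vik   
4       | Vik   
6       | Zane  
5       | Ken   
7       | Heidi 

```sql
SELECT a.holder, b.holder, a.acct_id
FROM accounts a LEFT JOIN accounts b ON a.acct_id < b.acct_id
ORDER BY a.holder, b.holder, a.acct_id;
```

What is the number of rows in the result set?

10

LEFT JOIN keeps every row from `accounts a`; unmatched rows get NULL for `accounts b`'s columns.
Matching on a.acct_id < b.acct_id.
Matched pairs: 9; unmatched a rows kept: 1.
Total: 9 matched + 1 padded = 10 rows.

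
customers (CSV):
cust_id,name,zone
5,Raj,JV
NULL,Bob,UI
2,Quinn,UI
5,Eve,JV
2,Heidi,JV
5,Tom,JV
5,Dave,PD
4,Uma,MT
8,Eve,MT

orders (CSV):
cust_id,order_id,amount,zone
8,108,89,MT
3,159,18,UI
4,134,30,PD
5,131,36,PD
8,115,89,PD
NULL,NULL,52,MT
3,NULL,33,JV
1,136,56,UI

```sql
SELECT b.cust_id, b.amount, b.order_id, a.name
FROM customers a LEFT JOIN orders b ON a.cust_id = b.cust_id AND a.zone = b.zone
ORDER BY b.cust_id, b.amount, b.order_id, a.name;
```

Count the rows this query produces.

9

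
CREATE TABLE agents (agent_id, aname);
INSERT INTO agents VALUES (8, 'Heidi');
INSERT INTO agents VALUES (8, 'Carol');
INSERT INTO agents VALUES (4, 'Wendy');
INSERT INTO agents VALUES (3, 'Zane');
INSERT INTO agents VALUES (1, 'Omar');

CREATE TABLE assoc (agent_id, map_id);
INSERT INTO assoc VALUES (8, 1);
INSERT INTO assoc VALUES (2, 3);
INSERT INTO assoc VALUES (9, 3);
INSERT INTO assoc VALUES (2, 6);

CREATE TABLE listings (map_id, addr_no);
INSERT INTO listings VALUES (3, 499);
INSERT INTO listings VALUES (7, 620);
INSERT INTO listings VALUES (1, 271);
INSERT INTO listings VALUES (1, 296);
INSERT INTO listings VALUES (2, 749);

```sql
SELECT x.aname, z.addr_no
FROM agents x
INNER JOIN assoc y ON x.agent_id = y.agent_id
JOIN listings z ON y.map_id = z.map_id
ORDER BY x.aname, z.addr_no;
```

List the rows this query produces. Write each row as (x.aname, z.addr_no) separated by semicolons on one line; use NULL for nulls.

(Carol, 271); (Carol, 296); (Heidi, 271); (Heidi, 296)

Evaluate left to right. First `agents x INNER JOIN assoc y` on agent_id: 2 row(s).
Then INNER JOIN `listings z` on map_id: keep only rows whose y.map_id appears in z.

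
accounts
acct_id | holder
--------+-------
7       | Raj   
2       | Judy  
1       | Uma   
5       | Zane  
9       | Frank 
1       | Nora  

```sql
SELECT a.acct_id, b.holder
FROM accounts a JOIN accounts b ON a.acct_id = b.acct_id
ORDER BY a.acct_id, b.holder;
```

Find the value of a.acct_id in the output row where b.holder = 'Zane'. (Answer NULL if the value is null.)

5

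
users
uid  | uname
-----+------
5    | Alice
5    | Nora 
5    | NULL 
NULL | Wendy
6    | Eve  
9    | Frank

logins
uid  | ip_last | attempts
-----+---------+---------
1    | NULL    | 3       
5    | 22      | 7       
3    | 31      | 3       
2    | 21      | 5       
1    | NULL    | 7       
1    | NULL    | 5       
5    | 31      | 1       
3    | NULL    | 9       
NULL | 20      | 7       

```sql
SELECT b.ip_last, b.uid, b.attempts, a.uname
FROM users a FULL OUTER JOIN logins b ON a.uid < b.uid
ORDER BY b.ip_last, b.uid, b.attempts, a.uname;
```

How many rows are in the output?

FULL OUTER JOIN keeps every row from both sides; unmatched rows get NULL for the other side's columns.
Matching on a.uid < b.uid. A NULL in a compared column never satisfies the condition.
- a[0] uid=5 → no match; kept with NULLs on the b side.
- a[1] uid=5 → no match; kept with NULLs on the b side.
- a[2] uid=5 → no match; kept with NULLs on the b side.
- a[3] uid=NULL → no match; kept with NULLs on the b side.
- a[4] uid=6 → no match; kept with NULLs on the b side.
- a[5] uid=9 → no match; kept with NULLs on the b side.
- plus 9 unmatched b row(s), each kept with NULL a columns.
Total: 0 matched + 15 padded = 15 rows.

15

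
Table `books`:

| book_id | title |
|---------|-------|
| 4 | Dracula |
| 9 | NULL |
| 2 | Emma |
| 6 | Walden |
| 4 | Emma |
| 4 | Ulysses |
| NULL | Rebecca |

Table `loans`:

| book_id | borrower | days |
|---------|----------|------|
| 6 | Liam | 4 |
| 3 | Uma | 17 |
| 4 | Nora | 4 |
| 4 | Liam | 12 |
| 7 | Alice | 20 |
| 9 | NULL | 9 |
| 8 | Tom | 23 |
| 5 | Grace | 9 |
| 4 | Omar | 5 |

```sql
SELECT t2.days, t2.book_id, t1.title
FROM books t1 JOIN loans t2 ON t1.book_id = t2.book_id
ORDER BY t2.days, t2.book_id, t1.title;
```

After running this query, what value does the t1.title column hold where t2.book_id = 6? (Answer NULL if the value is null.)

Walden

INNER JOIN keeps only pairs where the ON condition holds.
Matching on t1.book_id = t2.book_id. A NULL in a compared column never satisfies the condition.
- t1 (book_id=4) pairs with 3 row(s) of t2.
- t1 (book_id=9) pairs with 1 row(s) of t2.
- t1 (book_id=2) has no partner → excluded.
- t1 (book_id=6) pairs with 1 row(s) of t2.
- t1 (book_id=4) pairs with 3 row(s) of t2.
- t1 (book_id=4) pairs with 3 row(s) of t2.
- t1 (book_id=NULL) has no partner → excluded.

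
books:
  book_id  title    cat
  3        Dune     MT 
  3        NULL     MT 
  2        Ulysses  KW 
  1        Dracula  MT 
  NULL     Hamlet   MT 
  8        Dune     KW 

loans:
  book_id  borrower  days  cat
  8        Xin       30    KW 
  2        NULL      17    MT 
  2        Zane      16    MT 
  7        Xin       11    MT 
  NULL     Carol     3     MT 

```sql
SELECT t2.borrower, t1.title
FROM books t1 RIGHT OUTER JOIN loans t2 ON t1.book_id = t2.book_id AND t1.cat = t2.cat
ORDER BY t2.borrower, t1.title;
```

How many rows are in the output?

5

RIGHT JOIN keeps every row from `loans`; unmatched rows get NULL for `books`'s columns.
Matching on t1.book_id = t2.book_id AND t1.cat = t2.cat. A NULL in a compared column never satisfies the condition.
- t1 row (book_id=3, cat=MT): no match.
- t1 row (book_id=3, cat=MT): no match.
- t1 row (book_id=2, cat=KW): no match.
- t1 row (book_id=1, cat=MT): no match.
- t1 row (book_id=NULL, cat=MT): no match.
- t1 row (book_id=8, cat=KW): matches 1 t2 row(s) → 1 output row(s).
- plus 4 unmatched t2 row(s), each kept with NULL t1 columns.
Total: 1 matched + 4 padded = 5 rows.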